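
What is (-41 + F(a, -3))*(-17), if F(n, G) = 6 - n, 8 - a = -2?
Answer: 765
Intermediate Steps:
a = 10 (a = 8 - 1*(-2) = 8 + 2 = 10)
(-41 + F(a, -3))*(-17) = (-41 + (6 - 1*10))*(-17) = (-41 + (6 - 10))*(-17) = (-41 - 4)*(-17) = -45*(-17) = 765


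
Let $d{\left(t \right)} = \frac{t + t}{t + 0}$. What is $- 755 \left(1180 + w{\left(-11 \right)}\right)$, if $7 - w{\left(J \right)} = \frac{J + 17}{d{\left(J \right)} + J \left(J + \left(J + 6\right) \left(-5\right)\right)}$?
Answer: $- \frac{68112325}{76} \approx -8.9622 \cdot 10^{5}$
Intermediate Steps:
$d{\left(t \right)} = 2$ ($d{\left(t \right)} = \frac{2 t}{t} = 2$)
$w{\left(J \right)} = 7 - \frac{17 + J}{2 + J \left(-30 - 4 J\right)}$ ($w{\left(J \right)} = 7 - \frac{J + 17}{2 + J \left(J + \left(J + 6\right) \left(-5\right)\right)} = 7 - \frac{17 + J}{2 + J \left(J + \left(6 + J\right) \left(-5\right)\right)} = 7 - \frac{17 + J}{2 + J \left(J - \left(30 + 5 J\right)\right)} = 7 - \frac{17 + J}{2 + J \left(-30 - 4 J\right)}$)
$- 755 \left(1180 + w{\left(-11 \right)}\right) = - 755 \left(1180 + \frac{3 + 28 \left(-11\right)^{2} + 211 \left(-11\right)}{2 \left(-1 + 2 \left(-11\right)^{2} + 15 \left(-11\right)\right)}\right) = - 755 \left(1180 + \frac{3 + 28 \cdot 121 - 2321}{2 \left(-1 + 2 \cdot 121 - 165\right)}\right) = - 755 \left(1180 + \frac{3 + 3388 - 2321}{2 \left(-1 + 242 - 165\right)}\right) = - 755 \left(1180 + \frac{1}{2} \cdot \frac{1}{76} \cdot 1070\right) = - 755 \left(1180 + \frac{535}{76}\right) = \left(-755\right) \frac{90215}{76} = - \frac{68112325}{76}$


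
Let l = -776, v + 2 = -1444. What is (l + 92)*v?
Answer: 989064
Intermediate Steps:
v = -1446 (v = -2 - 1444 = -1446)
(l + 92)*v = (-776 + 92)*(-1446) = -684*(-1446) = 989064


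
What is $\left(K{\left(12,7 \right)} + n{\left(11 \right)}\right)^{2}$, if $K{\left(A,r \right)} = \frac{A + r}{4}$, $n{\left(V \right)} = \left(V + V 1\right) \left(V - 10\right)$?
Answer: $\frac{11449}{16} \approx 715.56$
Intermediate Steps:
$n{\left(V \right)} = 2 V \left(-10 + V\right)$ ($n{\left(V \right)} = \left(V + V\right) \left(-10 + V\right) = 2 V \left(-10 + V\right)$)
$K{\left(A,r \right)} = \frac{A}{4} + \frac{r}{4}$ ($K{\left(A,r \right)} = \left(A + r\right) \frac{1}{4} = \frac{A}{4} + \frac{r}{4}$)
$\left(K{\left(12,7 \right)} + n{\left(11 \right)}\right)^{2} = \left(\left(\frac{1}{4} \cdot 12 + \frac{1}{4} \cdot 7\right) + 2 \cdot 11 \left(-10 + 11\right)\right)^{2} = \left(\left(3 + \frac{7}{4}\right) + 2 \cdot 11 \cdot 1\right)^{2} = \left(\frac{19}{4} + 22\right)^{2} = \left(\frac{107}{4}\right)^{2} = \frac{11449}{16}$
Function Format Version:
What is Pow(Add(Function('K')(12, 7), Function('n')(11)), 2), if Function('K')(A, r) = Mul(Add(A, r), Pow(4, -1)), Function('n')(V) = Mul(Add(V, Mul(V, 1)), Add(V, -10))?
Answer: Rational(11449, 16) ≈ 715.56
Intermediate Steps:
Function('n')(V) = Mul(2, V, Add(-10, V)) (Function('n')(V) = Mul(Add(V, V), Add(-10, V)) = Mul(Mul(2, V), Add(-10, V)) = Mul(2, V, Add(-10, V)))
Function('K')(A, r) = Add(Mul(Rational(1, 4), A), Mul(Rational(1, 4), r)) (Function('K')(A, r) = Mul(Add(A, r), Rational(1, 4)) = Add(Mul(Rational(1, 4), A), Mul(Rational(1, 4), r)))
Pow(Add(Function('K')(12, 7), Function('n')(11)), 2) = Pow(Add(Add(Mul(Rational(1, 4), 12), Mul(Rational(1, 4), 7)), Mul(2, 11, Add(-10, 11))), 2) = Pow(Add(Add(3, Rational(7, 4)), Mul(2, 11, 1)), 2) = Pow(Add(Rational(19, 4), 22), 2) = Pow(Rational(107, 4), 2) = Rational(11449, 16)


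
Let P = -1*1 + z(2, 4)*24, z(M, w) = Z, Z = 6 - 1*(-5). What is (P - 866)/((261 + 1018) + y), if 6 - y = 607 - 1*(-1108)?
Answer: 603/430 ≈ 1.4023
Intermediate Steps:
y = -1709 (y = 6 - (607 - 1*(-1108)) = 6 - (607 + 1108) = 6 - 1*1715 = 6 - 1715 = -1709)
Z = 11 (Z = 6 + 5 = 11)
z(M, w) = 11
P = 263 (P = -1*1 + 11*24 = -1 + 264 = 263)
(P - 866)/((261 + 1018) + y) = (263 - 866)/((261 + 1018) - 1709) = -603/(1279 - 1709) = -603/(-430) = -603*(-1/430) = 603/430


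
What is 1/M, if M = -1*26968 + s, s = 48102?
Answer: 1/21134 ≈ 4.7317e-5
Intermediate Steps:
M = 21134 (M = -1*26968 + 48102 = -26968 + 48102 = 21134)
1/M = 1/21134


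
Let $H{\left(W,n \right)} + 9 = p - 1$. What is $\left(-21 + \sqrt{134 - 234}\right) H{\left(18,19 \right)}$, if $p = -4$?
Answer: $294 - 140 i \approx 294.0 - 140.0 i$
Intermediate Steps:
$H{\left(W,n \right)} = -14$ ($H{\left(W,n \right)} = -9 - 5 = -14$)
$\left(-21 + \sqrt{134 - 234}\right) H{\left(18,19 \right)} = \left(-21 + \sqrt{134 - 234}\right) \left(-14\right) = \left(-21 + \sqrt{-100}\right) \left(-14\right) = \left(-21 + 10 i\right) \left(-14\right) = 294 - 140 i$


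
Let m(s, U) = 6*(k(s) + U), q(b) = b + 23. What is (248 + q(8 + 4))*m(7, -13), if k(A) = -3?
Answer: -27168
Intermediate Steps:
q(b) = 23 + b
m(s, U) = -18 + 6*U (m(s, U) = 6*(-3 + U) = -18 + 6*U)
(248 + q(8 + 4))*m(7, -13) = (248 + (23 + (8 + 4)))*(-18 + 6*(-13)) = (248 + (23 + 12))*(-18 - 78) = (248 + 35)*(-96) = 283*(-96) = -27168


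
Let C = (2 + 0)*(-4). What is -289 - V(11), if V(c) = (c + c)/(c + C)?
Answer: -889/3 ≈ -296.33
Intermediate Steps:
C = -8 (C = 2*(-4) = -8)
V(c) = 2*c/(-8 + c) (V(c) = (c + c)/(c - 8) = (2*c)/(-8 + c) = 2*c/(-8 + c))
-289 - V(11) = -289 - 2*11/(-8 + 11) = -289 - 2*11/3 = -289 - 1*22/3 = -289 - 22/3 = -889/3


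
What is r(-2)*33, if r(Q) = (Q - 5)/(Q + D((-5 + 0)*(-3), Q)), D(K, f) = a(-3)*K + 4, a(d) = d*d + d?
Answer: -231/92 ≈ -2.5109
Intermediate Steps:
a(d) = d + d² (a(d) = d² + d = d + d²)
D(K, f) = 4 + 6*K (D(K, f) = (-3*(1 - 3))*K + 4 = (-3*(-2))*K + 4 = 6*K + 4 = 4 + 6*K)
r(Q) = (-5 + Q)/(94 + Q) (r(Q) = (Q - 5)/(Q + (4 + 6*((-5 + 0)*(-3)))) = (-5 + Q)/(Q + (4 + 6*(-5*(-3)))) = (-5 + Q)/(Q + (4 + 6*15)) = (-5 + Q)/(Q + (4 + 90)) = (-5 + Q)/(Q + 94) = (-5 + Q)/(94 + Q))
r(-2)*33 = ((-5 - 2)/(94 - 2))*33 = (-7/92)*33 = ((1/92)*(-7))*33 = -7/92*33 = -231/92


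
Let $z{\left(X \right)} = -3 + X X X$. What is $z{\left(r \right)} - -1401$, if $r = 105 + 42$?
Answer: $3177921$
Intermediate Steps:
$r = 147$
$z{\left(X \right)} = -3 + X^{3}$ ($z{\left(X \right)} = -3 + X^{2} X = -3 + X^{3}$)
$z{\left(r \right)} - -1401 = \left(-3 + 147^{3}\right) - -1401 = \left(-3 + 3176523\right) + 1401 = 3176520 + 1401 = 3177921$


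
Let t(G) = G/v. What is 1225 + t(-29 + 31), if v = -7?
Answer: 8573/7 ≈ 1224.7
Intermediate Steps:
t(G) = -G/7 (t(G) = G/(-7) = G*(-⅐) = -G/7)
1225 + t(-29 + 31) = 1225 - (-29 + 31)/7 = 1225 - ⅐*2 = 1225 - 2/7 = 8573/7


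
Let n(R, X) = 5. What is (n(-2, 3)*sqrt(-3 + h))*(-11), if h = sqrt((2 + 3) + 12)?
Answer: -55*sqrt(-3 + sqrt(17)) ≈ -58.287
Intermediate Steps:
h = sqrt(17) (h = sqrt(5 + 12) = sqrt(17) ≈ 4.1231)
(n(-2, 3)*sqrt(-3 + h))*(-11) = (5*sqrt(-3 + sqrt(17)))*(-11) = -55*sqrt(-3 + sqrt(17))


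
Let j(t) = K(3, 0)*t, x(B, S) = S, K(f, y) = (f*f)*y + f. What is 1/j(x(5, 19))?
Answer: 1/57 ≈ 0.017544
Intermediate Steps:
K(f, y) = f + y*f² (K(f, y) = f²*y + f = y*f² + f = f + y*f²)
j(t) = 3*t (j(t) = (3*(1 + 3*0))*t = (3*(1 + 0))*t = (3*1)*t = 3*t)
1/j(x(5, 19)) = 1/(3*19) = 1/57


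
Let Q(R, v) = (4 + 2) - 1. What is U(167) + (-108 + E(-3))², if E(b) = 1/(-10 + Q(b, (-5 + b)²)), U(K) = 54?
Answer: 294031/25 ≈ 11761.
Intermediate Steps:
Q(R, v) = 5 (Q(R, v) = 6 - 1 = 5)
E(b) = -⅕ (E(b) = 1/(-10 + 5) = 1/(-5) = -⅕)
U(167) + (-108 + E(-3))² = 54 + (-108 - ⅕)² = 54 + (-541/5)² = 54 + 292681/25 = 294031/25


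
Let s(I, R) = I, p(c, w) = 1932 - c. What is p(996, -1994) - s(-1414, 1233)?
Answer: 2350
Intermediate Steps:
p(996, -1994) - s(-1414, 1233) = (1932 - 1*996) - 1*(-1414) = (1932 - 996) + 1414 = 936 + 1414 = 2350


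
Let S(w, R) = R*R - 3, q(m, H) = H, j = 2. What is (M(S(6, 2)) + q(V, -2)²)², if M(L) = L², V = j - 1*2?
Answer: 25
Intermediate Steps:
V = 0 (V = 2 - 1*2 = 2 - 2 = 0)
S(w, R) = -3 + R² (S(w, R) = R² - 3 = -3 + R²)
(M(S(6, 2)) + q(V, -2)²)² = ((-3 + 2²)² + (-2)²)² = ((-3 + 4)² + 4)² = (1² + 4)² = (1 + 4)² = 5² = 25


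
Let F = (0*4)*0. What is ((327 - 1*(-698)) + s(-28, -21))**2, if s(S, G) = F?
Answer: 1050625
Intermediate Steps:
F = 0 (F = 0*0 = 0)
s(S, G) = 0
((327 - 1*(-698)) + s(-28, -21))**2 = ((327 - 1*(-698)) + 0)**2 = ((327 + 698) + 0)**2 = (1025 + 0)**2 = 1025**2 = 1050625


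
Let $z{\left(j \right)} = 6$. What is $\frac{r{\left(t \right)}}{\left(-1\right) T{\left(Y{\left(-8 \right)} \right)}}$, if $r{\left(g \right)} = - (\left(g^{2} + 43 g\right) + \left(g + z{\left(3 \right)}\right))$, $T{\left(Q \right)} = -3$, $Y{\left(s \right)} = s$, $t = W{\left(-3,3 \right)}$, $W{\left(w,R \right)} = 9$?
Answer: $-161$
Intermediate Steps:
$t = 9$
$r{\left(g \right)} = -6 - g^{2} - 44 g$ ($r{\left(g \right)} = - (\left(g^{2} + 43 g\right) + \left(g + 6\right)) = - (\left(g^{2} + 43 g\right) + \left(6 + g\right)) = - (6 + g^{2} + 44 g) = -6 - g^{2} - 44 g$)
$\frac{r{\left(t \right)}}{\left(-1\right) T{\left(Y{\left(-8 \right)} \right)}} = \frac{-6 - 9^{2} - 396}{\left(-1\right) \left(-3\right)} = \frac{-6 - 81 - 396}{3} = \left(-6 - 81 - 396\right) \frac{1}{3} = \left(-483\right) \frac{1}{3} = -161$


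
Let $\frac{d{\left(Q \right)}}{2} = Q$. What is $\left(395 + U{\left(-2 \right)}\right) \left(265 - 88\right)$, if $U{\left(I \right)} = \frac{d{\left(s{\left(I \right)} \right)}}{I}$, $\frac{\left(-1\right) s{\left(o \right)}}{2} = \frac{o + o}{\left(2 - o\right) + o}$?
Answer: $69207$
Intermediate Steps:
$s{\left(o \right)} = - 2 o$ ($s{\left(o \right)} = - 2 \frac{o + o}{\left(2 - o\right) + o} = - 2 \frac{2 o}{2} = - 2 \cdot 2 o \frac{1}{2} = - 2 o$)
$d{\left(Q \right)} = 2 Q$
$U{\left(I \right)} = -4$ ($U{\left(I \right)} = \frac{2 \left(- 2 I\right)}{I} = \frac{\left(-4\right) I}{I} = -4$)
$\left(395 + U{\left(-2 \right)}\right) \left(265 - 88\right) = \left(395 - 4\right) \left(265 - 88\right) = 391 \cdot 177 = 69207$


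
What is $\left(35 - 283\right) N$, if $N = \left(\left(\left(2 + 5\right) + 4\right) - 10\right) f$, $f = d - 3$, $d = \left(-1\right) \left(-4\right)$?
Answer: $-248$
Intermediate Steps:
$d = 4$
$f = 1$ ($f = 4 - 3 = 1$)
$N = 1$ ($N = \left(\left(\left(2 + 5\right) + 4\right) - 10\right) 1 = \left(\left(7 + 4\right) - 10\right) 1 = \left(11 - 10\right) 1 = 1 \cdot 1 = 1$)
$\left(35 - 283\right) N = \left(35 - 283\right) 1 = \left(-248\right) 1 = -248$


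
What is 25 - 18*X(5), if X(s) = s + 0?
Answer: -65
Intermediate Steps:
X(s) = s
25 - 18*X(5) = 25 - 18*5 = 25 - 90 = -65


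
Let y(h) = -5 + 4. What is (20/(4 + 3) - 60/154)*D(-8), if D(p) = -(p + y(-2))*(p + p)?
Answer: -27360/77 ≈ -355.32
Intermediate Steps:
y(h) = -1
D(p) = -2*p*(-1 + p) (D(p) = -(p - 1)*(p + p) = -(-1 + p)*2*p = -2*p*(-1 + p))
(20/(4 + 3) - 60/154)*D(-8) = (20/(4 + 3) - 60/154)*(2*(-8)*(1 - 1*(-8))) = (20/7 - 60*1/154)*(2*(-8)*(1 + 8)) = (20*(⅐) - 30/77)*(2*(-8)*9) = (20/7 - 30/77)*(-144) = (190/77)*(-144) = -27360/77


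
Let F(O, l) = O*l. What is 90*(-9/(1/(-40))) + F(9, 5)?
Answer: 32445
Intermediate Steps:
90*(-9/(1/(-40))) + F(9, 5) = 90*(-9/(1/(-40))) + 9*5 = 90*(-9/(-1/40)) + 45 = 90*(-9*(-40)) + 45 = 90*360 + 45 = 32400 + 45 = 32445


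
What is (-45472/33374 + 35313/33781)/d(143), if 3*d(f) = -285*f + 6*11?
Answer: 439255/18785039823 ≈ 2.3383e-5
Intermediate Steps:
d(f) = 22 - 95*f (d(f) = (-285*f + 6*11)/3 = (-285*f + 66)/3 = (66 - 285*f)/3 = 22 - 95*f)
(-45472/33374 + 35313/33781)/d(143) = (-45472/33374 + 35313/33781)/(22 - 95*143) = (-45472*1/33374 + 35313*(1/33781))/(22 - 13585) = (-22736/16687 + 35313/33781)/(-13563) = -439255/1385021*(-1/13563) = 439255/18785039823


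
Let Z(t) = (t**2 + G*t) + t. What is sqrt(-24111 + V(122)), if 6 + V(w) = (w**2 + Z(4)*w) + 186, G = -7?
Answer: I*sqrt(10023) ≈ 100.11*I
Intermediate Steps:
Z(t) = t**2 - 6*t (Z(t) = (t**2 - 7*t) + t = t**2 - 6*t)
V(w) = 180 + w**2 - 8*w (V(w) = -6 + ((w**2 + (4*(-6 + 4))*w) + 186) = -6 + ((w**2 + (4*(-2))*w) + 186) = -6 + ((w**2 - 8*w) + 186) = -6 + (186 + w**2 - 8*w) = 180 + w**2 - 8*w)
sqrt(-24111 + V(122)) = sqrt(-24111 + (180 + 122**2 - 8*122)) = sqrt(-24111 + (180 + 14884 - 976)) = sqrt(-24111 + 14088) = sqrt(-10023) = I*sqrt(10023)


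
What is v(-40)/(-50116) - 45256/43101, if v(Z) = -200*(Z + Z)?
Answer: -739416424/540012429 ≈ -1.3693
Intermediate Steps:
v(Z) = -400*Z
v(-40)/(-50116) - 45256/43101 = -400*(-40)/(-50116) - 45256/43101 = 16000*(-1/50116) - 45256*1/43101 = -4000/12529 - 45256/43101 = -739416424/540012429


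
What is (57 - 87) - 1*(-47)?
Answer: 17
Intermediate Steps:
(57 - 87) - 1*(-47) = -30 + 47 = 17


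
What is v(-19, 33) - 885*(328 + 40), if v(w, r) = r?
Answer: -325647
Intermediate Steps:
v(-19, 33) - 885*(328 + 40) = 33 - 885*(328 + 40) = 33 - 885*368 = 33 - 325680 = -325647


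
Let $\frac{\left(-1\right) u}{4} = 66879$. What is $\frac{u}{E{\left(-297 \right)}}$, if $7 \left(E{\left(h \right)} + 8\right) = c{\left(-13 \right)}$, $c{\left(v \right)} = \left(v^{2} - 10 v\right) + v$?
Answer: $- \frac{936306}{115} \approx -8141.8$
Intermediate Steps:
$c{\left(v \right)} = v^{2} - 9 v$
$u = -267516$ ($u = \left(-4\right) 66879 = -267516$)
$E{\left(h \right)} = \frac{230}{7}$ ($E{\left(h \right)} = -8 + \frac{\left(-13\right) \left(-9 - 13\right)}{7} = -8 + \frac{\left(-13\right) \left(-22\right)}{7} = -8 + \frac{1}{7} \cdot 286 = -8 + \frac{286}{7} = \frac{230}{7}$)
$\frac{u}{E{\left(-297 \right)}} = - \frac{267516}{\frac{230}{7}} = \left(-267516\right) \frac{7}{230} = - \frac{936306}{115}$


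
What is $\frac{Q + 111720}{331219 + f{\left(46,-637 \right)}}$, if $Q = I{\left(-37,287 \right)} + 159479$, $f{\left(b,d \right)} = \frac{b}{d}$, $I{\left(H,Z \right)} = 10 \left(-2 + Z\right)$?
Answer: $\frac{174569213}{210986457} \approx 0.8274$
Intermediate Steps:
$I{\left(H,Z \right)} = -20 + 10 Z$
$Q = 162329$ ($Q = \left(-20 + 10 \cdot 287\right) + 159479 = \left(-20 + 2870\right) + 159479 = 2850 + 159479 = 162329$)
$\frac{Q + 111720}{331219 + f{\left(46,-637 \right)}} = \frac{162329 + 111720}{331219 + \frac{46}{-637}} = \frac{274049}{331219 + 46 \left(- \frac{1}{637}\right)} = \frac{274049}{331219 - \frac{46}{637}} = \frac{274049}{\frac{210986457}{637}} = 274049 \cdot \frac{637}{210986457} = \frac{174569213}{210986457}$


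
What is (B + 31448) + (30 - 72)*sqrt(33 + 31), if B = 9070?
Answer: 40182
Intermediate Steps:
(B + 31448) + (30 - 72)*sqrt(33 + 31) = (9070 + 31448) + (30 - 72)*sqrt(33 + 31) = 40518 - 42*sqrt(64) = 40518 - 42*8 = 40518 - 336 = 40182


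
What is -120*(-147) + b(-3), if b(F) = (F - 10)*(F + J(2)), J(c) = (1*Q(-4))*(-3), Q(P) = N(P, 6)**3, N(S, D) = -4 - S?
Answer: 17679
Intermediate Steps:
Q(P) = (-4 - P)**3
J(c) = 0 (J(c) = (1*(-(4 - 4)**3))*(-3) = (1*(-1*0**3))*(-3) = (1*(-1*0))*(-3) = (1*0)*(-3) = 0*(-3) = 0)
b(F) = F*(-10 + F) (b(F) = (F - 10)*(F + 0) = (-10 + F)*F = F*(-10 + F))
-120*(-147) + b(-3) = -120*(-147) - 3*(-10 - 3) = 17640 - 3*(-13) = 17640 + 39 = 17679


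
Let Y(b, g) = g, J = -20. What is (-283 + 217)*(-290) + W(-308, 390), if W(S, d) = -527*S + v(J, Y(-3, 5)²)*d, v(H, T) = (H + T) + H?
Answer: 175606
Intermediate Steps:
v(H, T) = T + 2*H
W(S, d) = -527*S - 15*d (W(S, d) = -527*S + (5² + 2*(-20))*d = -527*S + (25 - 40)*d = -527*S - 15*d)
(-283 + 217)*(-290) + W(-308, 390) = (-283 + 217)*(-290) + (-527*(-308) - 15*390) = -66*(-290) + (162316 - 5850) = 19140 + 156466 = 175606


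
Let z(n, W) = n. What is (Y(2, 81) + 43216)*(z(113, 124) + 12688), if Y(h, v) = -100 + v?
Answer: 552964797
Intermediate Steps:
(Y(2, 81) + 43216)*(z(113, 124) + 12688) = ((-100 + 81) + 43216)*(113 + 12688) = (-19 + 43216)*12801 = 43197*12801 = 552964797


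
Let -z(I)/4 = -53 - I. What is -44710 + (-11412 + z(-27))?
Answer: -56018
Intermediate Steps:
z(I) = 212 + 4*I (z(I) = -4*(-53 - I) = 212 + 4*I)
-44710 + (-11412 + z(-27)) = -44710 + (-11412 + (212 + 4*(-27))) = -44710 + (-11412 + (212 - 108)) = -44710 + (-11412 + 104) = -44710 - 11308 = -56018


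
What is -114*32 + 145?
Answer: -3503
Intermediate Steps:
-114*32 + 145 = -3648 + 145 = -3503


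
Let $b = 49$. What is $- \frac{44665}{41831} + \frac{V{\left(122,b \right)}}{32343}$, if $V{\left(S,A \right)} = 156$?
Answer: $- \frac{479358153}{450980011} \approx -1.0629$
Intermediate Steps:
$- \frac{44665}{41831} + \frac{V{\left(122,b \right)}}{32343} = - \frac{44665}{41831} + \frac{156}{32343} = \left(-44665\right) \frac{1}{41831} + 156 \cdot \frac{1}{32343} = - \frac{44665}{41831} + \frac{52}{10781} = - \frac{479358153}{450980011}$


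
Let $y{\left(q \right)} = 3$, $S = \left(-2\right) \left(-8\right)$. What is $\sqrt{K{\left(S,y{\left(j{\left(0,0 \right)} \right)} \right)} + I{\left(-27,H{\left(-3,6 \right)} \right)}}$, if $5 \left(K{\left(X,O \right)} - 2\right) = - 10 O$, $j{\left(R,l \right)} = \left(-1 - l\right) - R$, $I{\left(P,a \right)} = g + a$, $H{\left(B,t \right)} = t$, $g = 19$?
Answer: $\sqrt{21} \approx 4.5826$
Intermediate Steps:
$I{\left(P,a \right)} = 19 + a$
$S = 16$
$j{\left(R,l \right)} = -1 - R - l$
$K{\left(X,O \right)} = 2 - 2 O$ ($K{\left(X,O \right)} = 2 + \frac{\left(-10\right) O}{5} = 2 - 2 O$)
$\sqrt{K{\left(S,y{\left(j{\left(0,0 \right)} \right)} \right)} + I{\left(-27,H{\left(-3,6 \right)} \right)}} = \sqrt{\left(2 - 6\right) + \left(19 + 6\right)} = \sqrt{\left(2 - 6\right) + 25} = \sqrt{-4 + 25} = \sqrt{21}$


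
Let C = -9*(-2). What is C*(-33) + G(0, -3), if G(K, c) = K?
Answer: -594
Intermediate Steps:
C = 18
C*(-33) + G(0, -3) = 18*(-33) + 0 = -594 + 0 = -594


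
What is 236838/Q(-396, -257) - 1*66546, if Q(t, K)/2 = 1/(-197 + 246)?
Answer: 5735985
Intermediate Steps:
Q(t, K) = 2/49 (Q(t, K) = 2/(-197 + 246) = 2/49)
236838/Q(-396, -257) - 1*66546 = 236838/(2/49) - 1*66546 = 236838*(49/2) - 66546 = 5802531 - 66546 = 5735985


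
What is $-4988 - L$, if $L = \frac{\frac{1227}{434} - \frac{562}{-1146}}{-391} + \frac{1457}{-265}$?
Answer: $- \frac{128384831390681}{25767185430} \approx -4982.5$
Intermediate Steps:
$L = - \frac{141889534159}{25767185430}$ ($L = \left(1227 \cdot \frac{1}{434} - - \frac{281}{573}\right) \left(- \frac{1}{391}\right) + 1457 \left(- \frac{1}{265}\right) = \left(\frac{1227}{434} + \frac{281}{573}\right) \left(- \frac{1}{391}\right) - \frac{1457}{265} = \frac{825025}{248682} \left(- \frac{1}{391}\right) - \frac{1457}{265} = - \frac{825025}{97234662} - \frac{1457}{265} = - \frac{141889534159}{25767185430} \approx -5.5066$)
$-4988 - L = -4988 - - \frac{141889534159}{25767185430} = -4988 + \frac{141889534159}{25767185430} = - \frac{128384831390681}{25767185430}$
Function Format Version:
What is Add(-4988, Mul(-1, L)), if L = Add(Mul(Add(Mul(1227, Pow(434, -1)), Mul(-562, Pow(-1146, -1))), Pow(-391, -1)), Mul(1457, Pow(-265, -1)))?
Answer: Rational(-128384831390681, 25767185430) ≈ -4982.5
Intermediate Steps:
L = Rational(-141889534159, 25767185430) (L = Add(Mul(Add(Mul(1227, Rational(1, 434)), Mul(-562, Rational(-1, 1146))), Rational(-1, 391)), Mul(1457, Rational(-1, 265))) = Add(Mul(Add(Rational(1227, 434), Rational(281, 573)), Rational(-1, 391)), Rational(-1457, 265)) = Add(Mul(Rational(825025, 248682), Rational(-1, 391)), Rational(-1457, 265)) = Add(Rational(-825025, 97234662), Rational(-1457, 265)) = Rational(-141889534159, 25767185430) ≈ -5.5066)
Add(-4988, Mul(-1, L)) = Add(-4988, Mul(-1, Rational(-141889534159, 25767185430))) = Add(-4988, Rational(141889534159, 25767185430)) = Rational(-128384831390681, 25767185430)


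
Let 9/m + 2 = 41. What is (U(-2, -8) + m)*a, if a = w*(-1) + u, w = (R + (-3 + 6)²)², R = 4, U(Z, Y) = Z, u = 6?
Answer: 3749/13 ≈ 288.38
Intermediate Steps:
m = 3/13 (m = 9/(-2 + 41) = 9/39 = 9*(1/39) = 3/13 ≈ 0.23077)
w = 169 (w = (4 + (-3 + 6)²)² = (4 + 3²)² = (4 + 9)² = 13² = 169)
a = -163 (a = 169*(-1) + 6 = -169 + 6 = -163)
(U(-2, -8) + m)*a = (-2 + 3/13)*(-163) = -23/13*(-163) = 3749/13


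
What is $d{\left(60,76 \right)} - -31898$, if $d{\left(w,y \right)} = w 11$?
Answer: $32558$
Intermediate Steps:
$d{\left(w,y \right)} = 11 w$
$d{\left(60,76 \right)} - -31898 = 11 \cdot 60 - -31898 = 660 + 31898 = 32558$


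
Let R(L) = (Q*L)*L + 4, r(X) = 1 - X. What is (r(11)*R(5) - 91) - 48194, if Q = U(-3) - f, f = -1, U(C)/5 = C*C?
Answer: -59825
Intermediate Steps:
U(C) = 5*C² (U(C) = 5*(C*C) = 5*C²)
Q = 46 (Q = 5*(-3)² - 1*(-1) = 5*9 + 1 = 45 + 1 = 46)
R(L) = 4 + 46*L² (R(L) = (46*L)*L + 4 = 46*L² + 4 = 4 + 46*L²)
(r(11)*R(5) - 91) - 48194 = ((1 - 1*11)*(4 + 46*5²) - 91) - 48194 = ((1 - 11)*(4 + 46*25) - 91) - 48194 = (-10*(4 + 1150) - 91) - 48194 = (-10*1154 - 91) - 48194 = (-11540 - 91) - 48194 = -11631 - 48194 = -59825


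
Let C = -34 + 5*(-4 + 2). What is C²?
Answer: 1936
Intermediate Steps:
C = -44 (C = -34 + 5*(-2) = -34 - 10 = -44)
C² = (-44)² = 1936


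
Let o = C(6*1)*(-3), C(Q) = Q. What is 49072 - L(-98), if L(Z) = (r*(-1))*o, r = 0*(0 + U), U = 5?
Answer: 49072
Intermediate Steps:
o = -18 (o = (6*1)*(-3) = 6*(-3) = -18)
r = 0 (r = 0*(0 + 5) = 0*5 = 0)
L(Z) = 0 (L(Z) = (0*(-1))*(-18) = 0*(-18) = 0)
49072 - L(-98) = 49072 - 1*0 = 49072 + 0 = 49072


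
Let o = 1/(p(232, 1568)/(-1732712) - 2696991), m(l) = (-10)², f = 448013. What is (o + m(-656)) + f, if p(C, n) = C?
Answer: 261760093169888675/584138583728 ≈ 4.4811e+5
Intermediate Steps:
m(l) = 100
o = -216589/584138583728 (o = 1/(232/(-1732712) - 2696991) = 1/(232*(-1/1732712) - 2696991) = 1/(-29/216589 - 2696991) = 1/(-584138583728/216589) = -216589/584138583728 ≈ -3.7078e-7)
(o + m(-656)) + f = (-216589/584138583728 + 100) + 448013 = 58413858156211/584138583728 + 448013 = 261760093169888675/584138583728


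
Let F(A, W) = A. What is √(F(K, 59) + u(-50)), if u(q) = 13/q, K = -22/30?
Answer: I*√894/30 ≈ 0.99666*I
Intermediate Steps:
K = -11/15 (K = -22*1/30 = -11/15 ≈ -0.73333)
√(F(K, 59) + u(-50)) = √(-11/15 + 13/(-50)) = √(-11/15 + 13*(-1/50)) = √(-11/15 - 13/50) = √(-149/150) = I*√894/30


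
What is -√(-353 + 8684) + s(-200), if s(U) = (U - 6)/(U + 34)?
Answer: 103/83 - √8331 ≈ -90.033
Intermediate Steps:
s(U) = (-6 + U)/(34 + U)
-√(-353 + 8684) + s(-200) = -√(-353 + 8684) + (-6 - 200)/(34 - 200) = -√8331 - 206/(-166) = -√8331 - 1/166*(-206) = -√8331 + 103/83 = 103/83 - √8331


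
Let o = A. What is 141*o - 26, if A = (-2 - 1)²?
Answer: 1243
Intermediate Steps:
A = 9 (A = (-3)² = 9)
o = 9
141*o - 26 = 141*9 - 26 = 1269 - 26 = 1243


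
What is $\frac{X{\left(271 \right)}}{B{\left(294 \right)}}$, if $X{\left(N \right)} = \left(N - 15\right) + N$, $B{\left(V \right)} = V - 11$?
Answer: $\frac{527}{283} \approx 1.8622$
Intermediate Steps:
$B{\left(V \right)} = -11 + V$
$X{\left(N \right)} = -15 + 2 N$ ($X{\left(N \right)} = \left(-15 + N\right) + N = -15 + 2 N$)
$\frac{X{\left(271 \right)}}{B{\left(294 \right)}} = \frac{-15 + 2 \cdot 271}{-11 + 294} = \frac{-15 + 542}{283} = 527 \cdot \frac{1}{283} = \frac{527}{283}$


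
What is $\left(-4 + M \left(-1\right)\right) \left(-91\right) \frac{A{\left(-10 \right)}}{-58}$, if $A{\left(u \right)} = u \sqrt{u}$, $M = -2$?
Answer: $\frac{910 i \sqrt{10}}{29} \approx 99.23 i$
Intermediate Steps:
$A{\left(u \right)} = u^{\frac{3}{2}}$
$\left(-4 + M \left(-1\right)\right) \left(-91\right) \frac{A{\left(-10 \right)}}{-58} = \left(-4 - -2\right) \left(-91\right) \frac{\left(-10\right)^{\frac{3}{2}}}{-58} = \left(-4 + 2\right) \left(-91\right) - 10 i \sqrt{10} \left(- \frac{1}{58}\right) = \left(-2\right) \left(-91\right) \frac{5 i \sqrt{10}}{29} = 182 \frac{5 i \sqrt{10}}{29} = \frac{910 i \sqrt{10}}{29}$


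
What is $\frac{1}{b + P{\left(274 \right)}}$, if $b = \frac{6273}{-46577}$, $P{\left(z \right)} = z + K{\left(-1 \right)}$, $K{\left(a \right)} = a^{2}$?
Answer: $\frac{46577}{12802402} \approx 0.0036381$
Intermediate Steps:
$P{\left(z \right)} = 1 + z$ ($P{\left(z \right)} = z + \left(-1\right)^{2} = z + 1 = 1 + z$)
$b = - \frac{6273}{46577}$ ($b = 6273 \left(- \frac{1}{46577}\right) = - \frac{6273}{46577} \approx -0.13468$)
$\frac{1}{b + P{\left(274 \right)}} = \frac{1}{- \frac{6273}{46577} + \left(1 + 274\right)} = \frac{1}{- \frac{6273}{46577} + 275} = \frac{1}{\frac{12802402}{46577}} = \frac{46577}{12802402}$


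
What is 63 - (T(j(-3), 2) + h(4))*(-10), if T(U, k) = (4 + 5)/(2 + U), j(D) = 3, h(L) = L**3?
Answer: 721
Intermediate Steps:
T(U, k) = 9/(2 + U)
63 - (T(j(-3), 2) + h(4))*(-10) = 63 - (9/(2 + 3) + 4**3)*(-10) = 63 - (9/5 + 64)*(-10) = 63 - 329*(-10)/5 = 63 - 1*(-658) = 63 + 658 = 721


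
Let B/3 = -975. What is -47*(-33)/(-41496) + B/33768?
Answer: -57457/463372 ≈ -0.12400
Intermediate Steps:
B = -2925 (B = 3*(-975) = -2925)
-47*(-33)/(-41496) + B/33768 = -47*(-33)/(-41496) - 2925/33768 = 1551*(-1/41496) - 2925*1/33768 = -517/13832 - 325/3752 = -57457/463372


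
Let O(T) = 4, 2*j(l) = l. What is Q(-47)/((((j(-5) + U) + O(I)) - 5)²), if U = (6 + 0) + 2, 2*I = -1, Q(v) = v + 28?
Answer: -76/81 ≈ -0.93827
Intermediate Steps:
Q(v) = 28 + v
j(l) = l/2
I = -½ (I = (½)*(-1) = -½ ≈ -0.50000)
U = 8 (U = 6 + 2 = 8)
Q(-47)/((((j(-5) + U) + O(I)) - 5)²) = (28 - 47)/(((((½)*(-5) + 8) + 4) - 5)²) = -19/(((-5/2 + 8) + 4) - 5)² = -19/((11/2 + 4) - 5)² = -19/(19/2 - 5)² = -19/((9/2)²) = -19/81/4 = -19*4/81 = -76/81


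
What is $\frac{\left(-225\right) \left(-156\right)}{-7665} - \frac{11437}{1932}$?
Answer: $- \frac{1480741}{141036} \approx -10.499$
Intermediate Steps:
$\frac{\left(-225\right) \left(-156\right)}{-7665} - \frac{11437}{1932} = 35100 \left(- \frac{1}{7665}\right) - \frac{11437}{1932} = - \frac{2340}{511} - \frac{11437}{1932} = - \frac{1480741}{141036}$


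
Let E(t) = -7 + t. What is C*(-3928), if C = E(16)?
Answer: -35352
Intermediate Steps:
C = 9 (C = -7 + 16 = 9)
C*(-3928) = 9*(-3928) = -35352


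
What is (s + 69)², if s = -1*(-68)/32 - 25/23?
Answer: 166074769/33856 ≈ 4905.3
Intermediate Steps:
s = 191/184 (s = 68*(1/32) - 25*1/23 = 17/8 - 25/23 = 191/184 ≈ 1.0380)
(s + 69)² = (191/184 + 69)² = (12887/184)² = 166074769/33856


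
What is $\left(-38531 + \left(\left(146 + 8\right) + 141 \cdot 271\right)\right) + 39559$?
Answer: $39393$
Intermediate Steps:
$\left(-38531 + \left(\left(146 + 8\right) + 141 \cdot 271\right)\right) + 39559 = \left(-38531 + \left(154 + 38211\right)\right) + 39559 = \left(-38531 + 38365\right) + 39559 = -166 + 39559 = 39393$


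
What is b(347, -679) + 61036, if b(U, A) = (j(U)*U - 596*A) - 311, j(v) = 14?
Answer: 470267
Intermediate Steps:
b(U, A) = -311 - 596*A + 14*U (b(U, A) = (14*U - 596*A) - 311 = (-596*A + 14*U) - 311 = -311 - 596*A + 14*U)
b(347, -679) + 61036 = (-311 - 596*(-679) + 14*347) + 61036 = (-311 + 404684 + 4858) + 61036 = 409231 + 61036 = 470267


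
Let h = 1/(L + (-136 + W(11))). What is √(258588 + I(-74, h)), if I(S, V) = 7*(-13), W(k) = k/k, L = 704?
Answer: √258497 ≈ 508.43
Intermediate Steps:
W(k) = 1
h = 1/569 (h = 1/(704 + (-136 + 1)) = 1/(704 - 135) = 1/569 ≈ 0.0017575)
I(S, V) = -91
√(258588 + I(-74, h)) = √(258588 - 91) = √258497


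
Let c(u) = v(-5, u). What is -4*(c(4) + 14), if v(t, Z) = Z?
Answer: -72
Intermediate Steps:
c(u) = u
-4*(c(4) + 14) = -4*(4 + 14) = -4*18 = -72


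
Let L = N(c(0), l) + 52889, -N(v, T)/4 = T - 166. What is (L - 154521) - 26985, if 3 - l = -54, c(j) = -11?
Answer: -128181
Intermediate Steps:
l = 57 (l = 3 - 1*(-54) = 3 + 54 = 57)
N(v, T) = 664 - 4*T (N(v, T) = -4*(T - 166) = -4*(-166 + T) = 664 - 4*T)
L = 53325 (L = (664 - 4*57) + 52889 = (664 - 228) + 52889 = 436 + 52889 = 53325)
(L - 154521) - 26985 = (53325 - 154521) - 26985 = -101196 - 26985 = -128181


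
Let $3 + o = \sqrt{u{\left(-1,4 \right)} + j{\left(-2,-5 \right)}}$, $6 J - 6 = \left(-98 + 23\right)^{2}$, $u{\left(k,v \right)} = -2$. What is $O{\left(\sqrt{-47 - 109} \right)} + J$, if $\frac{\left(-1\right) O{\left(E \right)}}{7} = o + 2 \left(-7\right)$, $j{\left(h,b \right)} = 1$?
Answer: $\frac{2115}{2} - 7 i \approx 1057.5 - 7.0 i$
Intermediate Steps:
$J = \frac{1877}{2}$ ($J = 1 + \frac{\left(-98 + 23\right)^{2}}{6} = 1 + \frac{\left(-75\right)^{2}}{6} = 1 + \frac{1}{6} \cdot 5625 = 1 + \frac{1875}{2} = \frac{1877}{2} \approx 938.5$)
$o = -3 + i$ ($o = -3 + \sqrt{-2 + 1} = -3 + \sqrt{-1} = -3 + i \approx -3.0 + 1.0 i$)
$O{\left(E \right)} = 119 - 7 i$ ($O{\left(E \right)} = - 7 \left(\left(-3 + i\right) + 2 \left(-7\right)\right) = - 7 \left(\left(-3 + i\right) - 14\right) = - 7 \left(-17 + i\right) = 119 - 7 i$)
$O{\left(\sqrt{-47 - 109} \right)} + J = \left(119 - 7 i\right) + \frac{1877}{2} = \frac{2115}{2} - 7 i$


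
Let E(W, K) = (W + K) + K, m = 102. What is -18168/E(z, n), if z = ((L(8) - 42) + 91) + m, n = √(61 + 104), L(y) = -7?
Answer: -218016/1673 + 3028*√165/1673 ≈ -107.07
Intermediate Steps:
n = √165 ≈ 12.845
z = 144 (z = ((-7 - 42) + 91) + 102 = (-49 + 91) + 102 = 42 + 102 = 144)
E(W, K) = W + 2*K (E(W, K) = (K + W) + K = W + 2*K)
-18168/E(z, n) = -18168/(144 + 2*√165)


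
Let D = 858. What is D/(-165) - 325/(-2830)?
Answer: -14391/2830 ≈ -5.0852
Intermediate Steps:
D/(-165) - 325/(-2830) = 858/(-165) - 325/(-2830) = 858*(-1/165) - 325*(-1/2830) = -26/5 + 65/566 = -14391/2830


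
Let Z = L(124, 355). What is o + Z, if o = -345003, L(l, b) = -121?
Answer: -345124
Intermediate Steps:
Z = -121
o + Z = -345003 - 121 = -345124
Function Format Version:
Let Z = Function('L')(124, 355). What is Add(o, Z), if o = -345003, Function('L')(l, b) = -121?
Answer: -345124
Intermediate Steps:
Z = -121
Add(o, Z) = Add(-345003, -121) = -345124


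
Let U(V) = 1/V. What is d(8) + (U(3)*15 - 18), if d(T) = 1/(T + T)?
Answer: -207/16 ≈ -12.938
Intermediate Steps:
d(T) = 1/(2*T)
d(8) + (U(3)*15 - 18) = (1/2)/8 + (15/3 - 18) = (1/2)*(1/8) + ((1/3)*15 - 18) = 1/16 + (5 - 18) = 1/16 - 13 = -207/16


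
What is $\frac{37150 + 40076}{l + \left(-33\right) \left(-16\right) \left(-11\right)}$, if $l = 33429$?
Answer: $\frac{25742}{9207} \approx 2.7959$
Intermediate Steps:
$\frac{37150 + 40076}{l + \left(-33\right) \left(-16\right) \left(-11\right)} = \frac{37150 + 40076}{33429 + \left(-33\right) \left(-16\right) \left(-11\right)} = \frac{77226}{33429 + 528 \left(-11\right)} = \frac{77226}{33429 - 5808} = \frac{77226}{27621} = 77226 \cdot \frac{1}{27621} = \frac{25742}{9207}$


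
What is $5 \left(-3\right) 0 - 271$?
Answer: $-271$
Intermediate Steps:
$5 \left(-3\right) 0 - 271 = \left(-15\right) 0 - 271 = 0 - 271 = -271$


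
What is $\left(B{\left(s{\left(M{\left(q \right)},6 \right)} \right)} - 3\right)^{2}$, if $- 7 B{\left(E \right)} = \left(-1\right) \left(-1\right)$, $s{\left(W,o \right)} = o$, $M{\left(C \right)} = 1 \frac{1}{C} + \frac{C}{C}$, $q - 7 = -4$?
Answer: $\frac{484}{49} \approx 9.8775$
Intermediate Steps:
$q = 3$ ($q = 7 - 4 = 3$)
$M{\left(C \right)} = 1 + \frac{1}{C}$ ($M{\left(C \right)} = \frac{1}{C} + 1 = 1 + \frac{1}{C}$)
$B{\left(E \right)} = - \frac{1}{7}$ ($B{\left(E \right)} = - \frac{\left(-1\right) \left(-1\right)}{7} = \left(- \frac{1}{7}\right) 1 = - \frac{1}{7}$)
$\left(B{\left(s{\left(M{\left(q \right)},6 \right)} \right)} - 3\right)^{2} = \left(- \frac{1}{7} - 3\right)^{2} = \left(- \frac{22}{7}\right)^{2} = \frac{484}{49}$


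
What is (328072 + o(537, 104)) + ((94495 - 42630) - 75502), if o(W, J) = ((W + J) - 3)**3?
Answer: 259998507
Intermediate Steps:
o(W, J) = (-3 + J + W)**3 (o(W, J) = ((J + W) - 3)**3 = (-3 + J + W)**3)
(328072 + o(537, 104)) + ((94495 - 42630) - 75502) = (328072 + (-3 + 104 + 537)**3) + ((94495 - 42630) - 75502) = (328072 + 638**3) + (51865 - 75502) = (328072 + 259694072) - 23637 = 260022144 - 23637 = 259998507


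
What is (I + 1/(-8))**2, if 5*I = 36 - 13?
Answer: 32041/1600 ≈ 20.026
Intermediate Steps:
I = 23/5 (I = (36 - 13)/5 = (1/5)*23 = 23/5 ≈ 4.6000)
(I + 1/(-8))**2 = (23/5 + 1/(-8))**2 = (23/5 - 1/8)**2 = (179/40)**2 = 32041/1600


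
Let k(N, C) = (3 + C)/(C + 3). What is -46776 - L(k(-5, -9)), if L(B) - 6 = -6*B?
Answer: -46776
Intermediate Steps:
k(N, C) = 1 (k(N, C) = (3 + C)/(3 + C) = 1)
L(B) = 6 - 6*B
-46776 - L(k(-5, -9)) = -46776 - (6 - 6*1) = -46776 - (6 - 6) = -46776 - 1*0 = -46776 + 0 = -46776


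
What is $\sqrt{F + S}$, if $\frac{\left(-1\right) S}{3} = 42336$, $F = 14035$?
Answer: $i \sqrt{112973} \approx 336.11 i$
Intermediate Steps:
$S = -127008$ ($S = \left(-3\right) 42336 = -127008$)
$\sqrt{F + S} = \sqrt{14035 - 127008} = \sqrt{-112973} = i \sqrt{112973}$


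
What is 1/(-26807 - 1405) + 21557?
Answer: 608166083/28212 ≈ 21557.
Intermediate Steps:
1/(-26807 - 1405) + 21557 = 1/(-28212) + 21557 = -1/28212 + 21557 = 608166083/28212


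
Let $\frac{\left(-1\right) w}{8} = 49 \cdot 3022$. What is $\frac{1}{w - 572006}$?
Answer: $- \frac{1}{1756630} \approx -5.6927 \cdot 10^{-7}$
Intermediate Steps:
$w = -1184624$ ($w = - 8 \cdot 49 \cdot 3022 = \left(-8\right) 148078 = -1184624$)
$\frac{1}{w - 572006} = \frac{1}{-1184624 - 572006} = \frac{1}{-1756630} = - \frac{1}{1756630}$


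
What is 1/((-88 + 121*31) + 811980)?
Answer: 1/815643 ≈ 1.2260e-6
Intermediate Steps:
1/((-88 + 121*31) + 811980) = 1/((-88 + 3751) + 811980) = 1/(3663 + 811980) = 1/815643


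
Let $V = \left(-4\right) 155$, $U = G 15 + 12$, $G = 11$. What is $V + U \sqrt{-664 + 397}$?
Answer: $-620 + 177 i \sqrt{267} \approx -620.0 + 2892.2 i$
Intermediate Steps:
$U = 177$ ($U = 11 \cdot 15 + 12 = 165 + 12 = 177$)
$V = -620$
$V + U \sqrt{-664 + 397} = -620 + 177 \sqrt{-664 + 397} = -620 + 177 \sqrt{-267} = -620 + 177 i \sqrt{267}$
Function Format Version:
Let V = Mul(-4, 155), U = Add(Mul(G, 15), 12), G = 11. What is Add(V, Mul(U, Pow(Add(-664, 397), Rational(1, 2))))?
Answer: Add(-620, Mul(177, I, Pow(267, Rational(1, 2)))) ≈ Add(-620.00, Mul(2892.2, I))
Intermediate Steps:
U = 177 (U = Add(Mul(11, 15), 12) = Add(165, 12) = 177)
V = -620
Add(V, Mul(U, Pow(Add(-664, 397), Rational(1, 2)))) = Add(-620, Mul(177, Pow(Add(-664, 397), Rational(1, 2)))) = Add(-620, Mul(177, Pow(-267, Rational(1, 2)))) = Add(-620, Mul(177, Mul(I, Pow(267, Rational(1, 2))))) = Add(-620, Mul(177, I, Pow(267, Rational(1, 2))))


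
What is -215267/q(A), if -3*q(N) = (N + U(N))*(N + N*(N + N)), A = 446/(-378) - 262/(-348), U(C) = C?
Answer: 106335461284857441/8764704400 ≈ 1.2132e+7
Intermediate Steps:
A = -4681/10962 (A = 446*(-1/378) - 262*(-1/348) = -223/189 + 131/174 = -4681/10962 ≈ -0.42702)
q(N) = -2*N*(N + 2*N²)/3 (q(N) = -(N + N)*(N + N*(N + N))/3 = -2*N*(N + N*(2*N))/3 = -2*N*(N + 2*N²)/3)
-215267/q(A) = -215267*(-180248166/(21911761*(1 + 2*(-4681/10962)))) = -215267*(-180248166/(21911761*(1 - 4681/5481))) = -215267/((-⅔*21911761/120165444*800/5481)) = -215267/(-8764704400/493970098923) = -215267*(-493970098923/8764704400) = 106335461284857441/8764704400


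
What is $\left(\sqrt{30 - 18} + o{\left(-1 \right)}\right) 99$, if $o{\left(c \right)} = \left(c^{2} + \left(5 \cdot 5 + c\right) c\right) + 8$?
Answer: $-1485 + 198 \sqrt{3} \approx -1142.1$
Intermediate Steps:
$o{\left(c \right)} = 8 + c^{2} + c \left(25 + c\right)$ ($o{\left(c \right)} = \left(c^{2} + \left(25 + c\right) c\right) + 8 = \left(c^{2} + c \left(25 + c\right)\right) + 8 = 8 + c^{2} + c \left(25 + c\right)$)
$\left(\sqrt{30 - 18} + o{\left(-1 \right)}\right) 99 = \left(\sqrt{30 - 18} + \left(8 + 2 \left(-1\right)^{2} + 25 \left(-1\right)\right)\right) 99 = \left(\sqrt{12} + \left(8 + 2 \cdot 1 - 25\right)\right) 99 = \left(2 \sqrt{3} + \left(8 + 2 - 25\right)\right) 99 = \left(2 \sqrt{3} - 15\right) 99 = \left(-15 + 2 \sqrt{3}\right) 99 = -1485 + 198 \sqrt{3}$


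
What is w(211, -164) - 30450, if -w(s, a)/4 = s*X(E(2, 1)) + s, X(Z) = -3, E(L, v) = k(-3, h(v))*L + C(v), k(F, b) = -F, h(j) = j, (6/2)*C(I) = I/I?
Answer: -28762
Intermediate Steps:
C(I) = ⅓ (C(I) = (I/I)/3 = (⅓)*1 = ⅓)
E(L, v) = ⅓ + 3*L (E(L, v) = (-1*(-3))*L + ⅓ = 3*L + ⅓ = ⅓ + 3*L)
w(s, a) = 8*s (w(s, a) = -4*(s*(-3) + s) = -4*(-3*s + s) = -(-8)*s = 8*s)
w(211, -164) - 30450 = 8*211 - 30450 = 1688 - 30450 = -28762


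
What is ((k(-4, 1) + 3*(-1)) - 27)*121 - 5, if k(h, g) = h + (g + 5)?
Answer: -3393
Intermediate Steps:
k(h, g) = 5 + g + h (k(h, g) = h + (5 + g) = 5 + g + h)
((k(-4, 1) + 3*(-1)) - 27)*121 - 5 = (((5 + 1 - 4) + 3*(-1)) - 27)*121 - 5 = ((2 - 3) - 27)*121 - 5 = (-1 - 27)*121 - 5 = -28*121 - 5 = -3388 - 5 = -3393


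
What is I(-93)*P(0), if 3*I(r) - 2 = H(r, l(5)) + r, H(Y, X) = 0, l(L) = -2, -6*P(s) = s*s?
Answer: 0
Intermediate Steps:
P(s) = -s²/6 (P(s) = -s*s/6 = -s²/6)
I(r) = ⅔ + r/3 (I(r) = ⅔ + (0 + r)/3 = ⅔ + r/3)
I(-93)*P(0) = (⅔ + (⅓)*(-93))*(-⅙*0²) = (⅔ - 31)*(-⅙*0) = -91/3*0 = 0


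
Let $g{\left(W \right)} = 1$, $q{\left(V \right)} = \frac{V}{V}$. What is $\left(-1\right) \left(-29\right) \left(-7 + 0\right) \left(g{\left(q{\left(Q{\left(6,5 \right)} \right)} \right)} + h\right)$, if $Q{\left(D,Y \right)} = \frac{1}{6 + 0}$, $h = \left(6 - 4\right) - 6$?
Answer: $609$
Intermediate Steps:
$h = -4$ ($h = 2 - 6 = -4$)
$Q{\left(D,Y \right)} = \frac{1}{6}$
$q{\left(V \right)} = 1$
$\left(-1\right) \left(-29\right) \left(-7 + 0\right) \left(g{\left(q{\left(Q{\left(6,5 \right)} \right)} \right)} + h\right) = \left(-1\right) \left(-29\right) \left(-7 + 0\right) \left(1 - 4\right) = 29 \left(\left(-7\right) \left(-3\right)\right) = 29 \cdot 21 = 609$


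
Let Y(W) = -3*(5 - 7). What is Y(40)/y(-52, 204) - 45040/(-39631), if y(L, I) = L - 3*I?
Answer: 14834387/13157492 ≈ 1.1274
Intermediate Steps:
Y(W) = 6 (Y(W) = -3*(-2) = 6)
Y(40)/y(-52, 204) - 45040/(-39631) = 6/(-52 - 3*204) - 45040/(-39631) = 6/(-52 - 612) - 45040*(-1/39631) = 6/(-664) + 45040/39631 = 6*(-1/664) + 45040/39631 = -3/332 + 45040/39631 = 14834387/13157492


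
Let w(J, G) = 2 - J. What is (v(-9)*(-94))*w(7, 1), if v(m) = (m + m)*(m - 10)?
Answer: 160740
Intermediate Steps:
v(m) = 2*m*(-10 + m) (v(m) = (2*m)*(-10 + m) = 2*m*(-10 + m))
(v(-9)*(-94))*w(7, 1) = ((2*(-9)*(-10 - 9))*(-94))*(2 - 1*7) = ((2*(-9)*(-19))*(-94))*(2 - 7) = (342*(-94))*(-5) = -32148*(-5) = 160740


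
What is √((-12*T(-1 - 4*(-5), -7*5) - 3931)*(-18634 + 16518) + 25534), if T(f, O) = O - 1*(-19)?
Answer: √7937258 ≈ 2817.3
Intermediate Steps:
T(f, O) = 19 + O (T(f, O) = O + 19 = 19 + O)
√((-12*T(-1 - 4*(-5), -7*5) - 3931)*(-18634 + 16518) + 25534) = √((-12*(19 - 7*5) - 3931)*(-18634 + 16518) + 25534) = √((-12*(19 - 35) - 3931)*(-2116) + 25534) = √((-12*(-16) - 3931)*(-2116) + 25534) = √((192 - 3931)*(-2116) + 25534) = √(-3739*(-2116) + 25534) = √(7911724 + 25534) = √7937258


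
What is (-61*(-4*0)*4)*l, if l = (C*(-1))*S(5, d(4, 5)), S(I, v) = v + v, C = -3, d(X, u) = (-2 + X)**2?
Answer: 0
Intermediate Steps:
S(I, v) = 2*v
l = 24 (l = (-3*(-1))*(2*(-2 + 4)**2) = 3*(2*2**2) = 3*(2*4) = 3*8 = 24)
(-61*(-4*0)*4)*l = -61*(-4*0)*4*24 = -0*4*24 = -61*0*24 = 0*24 = 0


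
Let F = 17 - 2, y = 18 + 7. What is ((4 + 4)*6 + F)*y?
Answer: 1575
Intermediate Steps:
y = 25
F = 15
((4 + 4)*6 + F)*y = ((4 + 4)*6 + 15)*25 = (8*6 + 15)*25 = (48 + 15)*25 = 63*25 = 1575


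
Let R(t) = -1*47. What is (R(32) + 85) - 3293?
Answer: -3255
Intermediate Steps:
R(t) = -47
(R(32) + 85) - 3293 = (-47 + 85) - 3293 = 38 - 3293 = -3255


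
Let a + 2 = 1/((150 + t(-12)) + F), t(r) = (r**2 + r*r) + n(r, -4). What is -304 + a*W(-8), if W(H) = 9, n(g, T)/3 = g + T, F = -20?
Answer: -119131/370 ≈ -321.98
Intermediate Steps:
n(g, T) = 3*T + 3*g (n(g, T) = 3*(g + T) = 3*(T + g) = 3*T + 3*g)
t(r) = -12 + 2*r**2 + 3*r (t(r) = (r**2 + r*r) + (3*(-4) + 3*r) = (r**2 + r**2) + (-12 + 3*r) = 2*r**2 + (-12 + 3*r) = -12 + 2*r**2 + 3*r)
a = -739/370 (a = -2 + 1/((150 + (-12 + 2*(-12)**2 + 3*(-12))) - 20) = -2 + 1/((150 + (-12 + 2*144 - 36)) - 20) = -2 + 1/((150 + (-12 + 288 - 36)) - 20) = -2 + 1/((150 + 240) - 20) = -2 + 1/(390 - 20) = -2 + 1/370 = -739/370 ≈ -1.9973)
-304 + a*W(-8) = -304 - 739/370*9 = -304 - 6651/370 = -119131/370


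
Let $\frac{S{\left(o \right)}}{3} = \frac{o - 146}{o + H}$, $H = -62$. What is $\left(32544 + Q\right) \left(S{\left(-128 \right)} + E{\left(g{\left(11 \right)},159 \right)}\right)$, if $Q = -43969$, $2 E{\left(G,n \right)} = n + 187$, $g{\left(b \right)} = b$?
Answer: $- \frac{38493110}{19} \approx -2.026 \cdot 10^{6}$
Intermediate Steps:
$E{\left(G,n \right)} = \frac{187}{2} + \frac{n}{2}$ ($E{\left(G,n \right)} = \frac{n + 187}{2} = \frac{187 + n}{2} = \frac{187}{2} + \frac{n}{2}$)
$S{\left(o \right)} = \frac{3 \left(-146 + o\right)}{-62 + o}$ ($S{\left(o \right)} = 3 \frac{o - 146}{o - 62} = 3 \frac{-146 + o}{-62 + o} = \frac{3 \left(-146 + o\right)}{-62 + o}$)
$\left(32544 + Q\right) \left(S{\left(-128 \right)} + E{\left(g{\left(11 \right)},159 \right)}\right) = \left(32544 - 43969\right) \left(\frac{3 \left(-146 - 128\right)}{-62 - 128} + \left(\frac{187}{2} + \frac{1}{2} \cdot 159\right)\right) = - 11425 \left(3 \frac{1}{-190} \left(-274\right) + \left(\frac{187}{2} + \frac{159}{2}\right)\right) = - 11425 \left(3 \left(- \frac{1}{190}\right) \left(-274\right) + 173\right) = - 11425 \left(\frac{411}{95} + 173\right) = \left(-11425\right) \frac{16846}{95} = - \frac{38493110}{19}$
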